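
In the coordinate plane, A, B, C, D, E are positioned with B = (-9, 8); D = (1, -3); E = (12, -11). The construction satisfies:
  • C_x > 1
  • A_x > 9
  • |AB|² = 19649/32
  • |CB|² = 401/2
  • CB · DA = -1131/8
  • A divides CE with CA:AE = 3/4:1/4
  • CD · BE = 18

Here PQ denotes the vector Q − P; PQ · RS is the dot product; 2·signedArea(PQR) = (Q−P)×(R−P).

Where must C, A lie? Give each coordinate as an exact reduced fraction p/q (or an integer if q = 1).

1. C_x = 3/2  [line -21·x + 19·y + 60 = 0 ∩ |CB|² = 401/2]
2. C_y = -3/2  [line -21·x + 19·y + 60 = 0 ∩ |CB|² = 401/2]
   → C = (3/2, -3/2)
3. A_x = 75/8  [CB · DA = -1131/8 ∩ A divides CE with CA:AE = 3/4:1/4]
4. A_y = -69/8  [CB · DA = -1131/8 ∩ A divides CE with CA:AE = 3/4:1/4]
   → A = (75/8, -69/8)

A = (75/8, -69/8)
C = (3/2, -3/2)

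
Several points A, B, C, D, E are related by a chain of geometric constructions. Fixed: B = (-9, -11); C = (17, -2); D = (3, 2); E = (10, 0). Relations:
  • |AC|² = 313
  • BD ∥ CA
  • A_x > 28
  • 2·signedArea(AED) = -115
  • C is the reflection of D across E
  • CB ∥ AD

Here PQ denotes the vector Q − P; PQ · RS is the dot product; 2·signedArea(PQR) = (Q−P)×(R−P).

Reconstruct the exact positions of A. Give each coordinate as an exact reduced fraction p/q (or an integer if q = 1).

A = (29, 11)

1. A_x = 29  [CB ∥ AD ∩ BD ∥ CA]
2. A_y = 11  [CB ∥ AD ∩ BD ∥ CA]
   → A = (29, 11)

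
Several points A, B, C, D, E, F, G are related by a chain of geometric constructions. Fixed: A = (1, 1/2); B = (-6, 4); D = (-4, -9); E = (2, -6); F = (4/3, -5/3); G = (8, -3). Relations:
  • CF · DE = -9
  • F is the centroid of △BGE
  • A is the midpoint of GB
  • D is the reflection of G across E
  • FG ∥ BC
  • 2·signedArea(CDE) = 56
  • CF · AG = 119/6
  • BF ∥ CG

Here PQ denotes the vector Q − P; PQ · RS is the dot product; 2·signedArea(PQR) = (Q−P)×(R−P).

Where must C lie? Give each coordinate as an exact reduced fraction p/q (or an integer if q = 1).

1. C_x = 2/3  [BF ∥ CG ∩ FG ∥ BC]
2. C_y = 8/3  [BF ∥ CG ∩ FG ∥ BC]
   → C = (2/3, 8/3)

C = (2/3, 8/3)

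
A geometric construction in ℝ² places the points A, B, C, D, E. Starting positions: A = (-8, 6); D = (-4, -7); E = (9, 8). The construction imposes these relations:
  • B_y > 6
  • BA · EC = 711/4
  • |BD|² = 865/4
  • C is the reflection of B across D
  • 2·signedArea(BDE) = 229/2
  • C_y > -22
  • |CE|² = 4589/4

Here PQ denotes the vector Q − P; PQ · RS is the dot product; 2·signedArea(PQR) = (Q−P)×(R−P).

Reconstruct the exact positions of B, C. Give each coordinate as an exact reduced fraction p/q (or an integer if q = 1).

B = (1/2, 7)
C = (-17/2, -21)

1. B_x = 1/2  [line -15·x + 13·y + -167/2 = 0 ∩ |BD|² = 865/4]
2. B_y = 7  [line -15·x + 13·y + -167/2 = 0 ∩ |BD|² = 865/4]
   → B = (1/2, 7)
3. C_x = -17/2  [BA · EC = 711/4 ∩ C is the reflection of B across D]
4. C_y = -21  [BA · EC = 711/4 ∩ C is the reflection of B across D]
   → C = (-17/2, -21)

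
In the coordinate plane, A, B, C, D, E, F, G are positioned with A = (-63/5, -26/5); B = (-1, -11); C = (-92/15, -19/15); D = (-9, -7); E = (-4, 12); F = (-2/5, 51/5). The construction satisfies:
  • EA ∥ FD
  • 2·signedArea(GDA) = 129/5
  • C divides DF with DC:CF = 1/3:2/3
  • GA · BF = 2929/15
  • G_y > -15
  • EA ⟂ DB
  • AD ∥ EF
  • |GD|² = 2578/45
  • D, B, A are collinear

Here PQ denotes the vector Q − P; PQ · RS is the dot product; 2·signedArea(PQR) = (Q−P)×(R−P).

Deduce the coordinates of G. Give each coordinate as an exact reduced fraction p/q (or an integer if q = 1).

G = (-124/15, -218/15)

1. G_x = -124/15  [2·signedArea(GDA) = 129/5 ∩ GA · BF = 2929/15]
2. G_y = -218/15  [2·signedArea(GDA) = 129/5 ∩ GA · BF = 2929/15]
   → G = (-124/15, -218/15)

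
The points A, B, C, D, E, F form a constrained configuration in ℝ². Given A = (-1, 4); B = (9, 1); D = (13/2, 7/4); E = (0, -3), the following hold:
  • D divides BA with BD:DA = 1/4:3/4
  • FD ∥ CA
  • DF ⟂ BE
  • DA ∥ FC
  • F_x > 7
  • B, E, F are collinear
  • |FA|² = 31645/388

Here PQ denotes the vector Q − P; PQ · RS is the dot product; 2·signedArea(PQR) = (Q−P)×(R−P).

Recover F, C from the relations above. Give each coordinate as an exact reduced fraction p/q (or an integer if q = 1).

C = (-30/97, 949/388)
F = (1395/194, 19/97)

1. F_x = 1395/194  [B, E, F are collinear ∩ DF ⟂ BE]
2. F_y = 19/97  [B, E, F are collinear ∩ DF ⟂ BE]
   → F = (1395/194, 19/97)
3. C_x = -30/97  [FD ∥ CA ∩ DA ∥ FC]
4. C_y = 949/388  [FD ∥ CA ∩ DA ∥ FC]
   → C = (-30/97, 949/388)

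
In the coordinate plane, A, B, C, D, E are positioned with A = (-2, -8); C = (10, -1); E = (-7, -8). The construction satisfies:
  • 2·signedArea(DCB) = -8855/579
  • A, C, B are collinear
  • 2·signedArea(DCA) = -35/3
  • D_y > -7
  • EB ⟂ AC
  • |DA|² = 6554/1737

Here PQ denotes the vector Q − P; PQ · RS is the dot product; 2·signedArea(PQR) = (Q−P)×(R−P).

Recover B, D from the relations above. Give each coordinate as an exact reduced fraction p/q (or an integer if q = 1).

1. B_x = -1106/193  [A, C, B are collinear ∩ EB ⟂ AC]
2. B_y = -1964/193  [A, C, B are collinear ∩ EB ⟂ AC]
   → B = (-1106/193, -1964/193)
3. D_x = -527/579  [line 1771/193·x + -3036/193·y + -53383/579 = 0 ∩ |DA|² = 6554/1737]
4. D_y = -3701/579  [line 1771/193·x + -3036/193·y + -53383/579 = 0 ∩ |DA|² = 6554/1737]
   → D = (-527/579, -3701/579)

B = (-1106/193, -1964/193)
D = (-527/579, -3701/579)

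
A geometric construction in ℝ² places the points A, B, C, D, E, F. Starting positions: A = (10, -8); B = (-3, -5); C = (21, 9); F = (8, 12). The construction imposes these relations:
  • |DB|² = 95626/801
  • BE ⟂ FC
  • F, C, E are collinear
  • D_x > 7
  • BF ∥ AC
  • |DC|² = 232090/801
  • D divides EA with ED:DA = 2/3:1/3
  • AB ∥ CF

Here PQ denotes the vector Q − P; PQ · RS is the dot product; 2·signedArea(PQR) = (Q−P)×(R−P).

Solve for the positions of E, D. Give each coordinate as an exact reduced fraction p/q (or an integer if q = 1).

1. E_x = 114/89  [F, C, E are collinear ∩ BE ⟂ FC]
2. E_y = 1206/89  [F, C, E are collinear ∩ BE ⟂ FC]
   → E = (114/89, 1206/89)
3. D_x = 1894/267  [D divides EA with ED:DA = 2/3:1/3]
4. D_y = -218/267  [D divides EA with ED:DA = 2/3:1/3]
   → D = (1894/267, -218/267)

D = (1894/267, -218/267)
E = (114/89, 1206/89)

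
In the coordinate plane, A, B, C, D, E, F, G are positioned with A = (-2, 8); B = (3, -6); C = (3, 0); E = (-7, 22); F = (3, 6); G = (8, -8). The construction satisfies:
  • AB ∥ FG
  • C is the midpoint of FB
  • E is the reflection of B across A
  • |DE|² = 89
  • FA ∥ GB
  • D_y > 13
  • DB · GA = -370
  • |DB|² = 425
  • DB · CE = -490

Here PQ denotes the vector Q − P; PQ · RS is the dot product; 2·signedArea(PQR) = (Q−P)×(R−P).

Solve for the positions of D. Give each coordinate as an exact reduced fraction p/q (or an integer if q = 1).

1. D_x = -2  [DB · CE = -490 ∩ DB · GA = -370]
2. D_y = 14  [DB · CE = -490 ∩ DB · GA = -370]
   → D = (-2, 14)

D = (-2, 14)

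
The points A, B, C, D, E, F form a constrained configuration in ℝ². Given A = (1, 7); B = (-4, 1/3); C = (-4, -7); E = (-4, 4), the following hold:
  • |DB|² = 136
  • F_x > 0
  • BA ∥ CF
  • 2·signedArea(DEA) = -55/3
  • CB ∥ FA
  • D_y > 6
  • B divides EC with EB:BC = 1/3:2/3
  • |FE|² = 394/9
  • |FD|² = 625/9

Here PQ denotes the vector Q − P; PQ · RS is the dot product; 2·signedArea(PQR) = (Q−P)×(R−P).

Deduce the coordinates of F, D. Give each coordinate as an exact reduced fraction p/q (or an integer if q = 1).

1. F_x = 1  [CB ∥ FA ∩ BA ∥ CF]
2. F_y = -1/3  [CB ∥ FA ∩ BA ∥ CF]
   → F = (1, -1/3)
3. D_x = 6  [line -3·x + 5·y + -41/3 = 0 ∩ |DB|² = 136]
4. D_y = 19/3  [line -3·x + 5·y + -41/3 = 0 ∩ |DB|² = 136]
   → D = (6, 19/3)

D = (6, 19/3)
F = (1, -1/3)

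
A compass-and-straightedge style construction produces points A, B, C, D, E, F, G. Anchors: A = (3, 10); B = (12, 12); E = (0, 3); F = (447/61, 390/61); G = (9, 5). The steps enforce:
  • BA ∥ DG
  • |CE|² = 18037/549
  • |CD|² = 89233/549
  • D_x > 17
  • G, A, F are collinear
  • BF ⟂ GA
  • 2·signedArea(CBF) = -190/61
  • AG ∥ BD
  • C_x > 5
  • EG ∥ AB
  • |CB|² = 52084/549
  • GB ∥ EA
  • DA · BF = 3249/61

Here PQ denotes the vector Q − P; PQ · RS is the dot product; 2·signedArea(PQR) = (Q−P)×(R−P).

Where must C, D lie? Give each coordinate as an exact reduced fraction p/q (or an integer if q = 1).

1. C_x = 332/61  [line 342/61·x + -285/61·y + -494/61 = 0 ∩ |CE|² = 18037/549]
2. C_y = 878/183  [line 342/61·x + -285/61·y + -494/61 = 0 ∩ |CE|² = 18037/549]
   → C = (332/61, 878/183)
3. D_x = 18  [BA ∥ DG ∩ AG ∥ BD]
4. D_y = 7  [BA ∥ DG ∩ AG ∥ BD]
   → D = (18, 7)

C = (332/61, 878/183)
D = (18, 7)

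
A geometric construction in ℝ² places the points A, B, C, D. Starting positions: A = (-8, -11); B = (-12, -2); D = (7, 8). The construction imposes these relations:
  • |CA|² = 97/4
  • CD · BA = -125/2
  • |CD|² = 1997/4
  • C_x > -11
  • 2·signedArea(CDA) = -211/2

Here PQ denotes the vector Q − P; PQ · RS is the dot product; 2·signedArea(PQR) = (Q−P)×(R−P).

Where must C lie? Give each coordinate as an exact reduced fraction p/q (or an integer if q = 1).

C = (-10, -13/2)

1. C_x = -10  [CD · BA = -125/2 ∩ 2·signedArea(CDA) = -211/2]
2. C_y = -13/2  [CD · BA = -125/2 ∩ 2·signedArea(CDA) = -211/2]
   → C = (-10, -13/2)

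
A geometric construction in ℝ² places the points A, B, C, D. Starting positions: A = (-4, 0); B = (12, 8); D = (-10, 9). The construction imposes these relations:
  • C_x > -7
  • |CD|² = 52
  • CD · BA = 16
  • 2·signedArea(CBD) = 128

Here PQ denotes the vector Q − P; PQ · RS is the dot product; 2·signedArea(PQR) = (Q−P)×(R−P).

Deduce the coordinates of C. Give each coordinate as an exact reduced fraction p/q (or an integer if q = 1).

C = (-6, 3)

1. C_x = -6  [2·signedArea(CBD) = 128 ∩ CD · BA = 16]
2. C_y = 3  [2·signedArea(CBD) = 128 ∩ CD · BA = 16]
   → C = (-6, 3)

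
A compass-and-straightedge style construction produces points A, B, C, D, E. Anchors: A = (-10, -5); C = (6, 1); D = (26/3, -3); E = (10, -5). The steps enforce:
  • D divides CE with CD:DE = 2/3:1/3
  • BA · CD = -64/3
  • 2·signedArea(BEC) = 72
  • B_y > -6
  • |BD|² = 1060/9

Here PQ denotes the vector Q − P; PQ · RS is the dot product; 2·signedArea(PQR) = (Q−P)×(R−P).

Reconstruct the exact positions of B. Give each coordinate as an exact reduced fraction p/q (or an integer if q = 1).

1. B_x = -2  [2·signedArea(BEC) = 72 ∩ BA · CD = -64/3]
2. B_y = -5  [2·signedArea(BEC) = 72 ∩ BA · CD = -64/3]
   → B = (-2, -5)

B = (-2, -5)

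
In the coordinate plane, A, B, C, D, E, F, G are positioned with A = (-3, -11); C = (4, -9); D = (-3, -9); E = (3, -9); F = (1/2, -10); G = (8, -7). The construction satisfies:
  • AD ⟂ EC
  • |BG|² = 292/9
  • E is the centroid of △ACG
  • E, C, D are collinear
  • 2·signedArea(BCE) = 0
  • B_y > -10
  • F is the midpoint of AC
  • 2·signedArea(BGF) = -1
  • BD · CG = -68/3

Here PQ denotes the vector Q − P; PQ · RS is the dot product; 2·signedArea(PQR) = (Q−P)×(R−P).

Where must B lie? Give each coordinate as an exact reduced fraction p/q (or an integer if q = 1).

B = (8/3, -9)

1. B_x = 8/3  [2·signedArea(BCE) = 0 ∩ 2·signedArea(BGF) = -1]
2. B_y = -9  [2·signedArea(BCE) = 0 ∩ 2·signedArea(BGF) = -1]
   → B = (8/3, -9)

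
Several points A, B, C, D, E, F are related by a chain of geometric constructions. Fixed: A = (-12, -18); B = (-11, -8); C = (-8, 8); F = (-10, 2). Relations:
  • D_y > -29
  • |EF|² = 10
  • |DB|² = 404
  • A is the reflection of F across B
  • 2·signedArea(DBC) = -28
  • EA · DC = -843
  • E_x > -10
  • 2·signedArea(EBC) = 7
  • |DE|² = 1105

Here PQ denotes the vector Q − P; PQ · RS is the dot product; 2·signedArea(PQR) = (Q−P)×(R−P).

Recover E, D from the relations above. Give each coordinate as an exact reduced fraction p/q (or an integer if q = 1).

D = (-13, -28)
E = (-9, 5)

1. E_x = -9  [line -16·x + 3·y + -159 = 0 ∩ |EF|² = 10]
2. E_y = 5  [line -16·x + 3·y + -159 = 0 ∩ |EF|² = 10]
   → E = (-9, 5)
3. D_x = -13  [2·signedArea(DBC) = -28 ∩ EA · DC = -843]
4. D_y = -28  [2·signedArea(DBC) = -28 ∩ EA · DC = -843]
   → D = (-13, -28)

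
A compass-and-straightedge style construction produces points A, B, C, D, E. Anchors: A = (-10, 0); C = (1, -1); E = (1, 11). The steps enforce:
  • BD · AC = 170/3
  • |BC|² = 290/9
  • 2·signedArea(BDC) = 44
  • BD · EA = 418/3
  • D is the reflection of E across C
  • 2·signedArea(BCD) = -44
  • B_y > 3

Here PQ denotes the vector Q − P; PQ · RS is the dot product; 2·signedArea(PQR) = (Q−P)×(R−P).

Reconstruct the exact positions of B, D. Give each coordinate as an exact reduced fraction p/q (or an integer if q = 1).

B = (-8/3, 10/3)
D = (1, -13)

1. D_x = 1  [D is the reflection of E across C]
2. D_y = -13  [D is the reflection of E across C]
   → D = (1, -13)
3. B_x = -8/3  [2·signedArea(BCD) = -44 ∩ BD · EA = 418/3]
4. B_y = 10/3  [2·signedArea(BCD) = -44 ∩ BD · EA = 418/3]
   → B = (-8/3, 10/3)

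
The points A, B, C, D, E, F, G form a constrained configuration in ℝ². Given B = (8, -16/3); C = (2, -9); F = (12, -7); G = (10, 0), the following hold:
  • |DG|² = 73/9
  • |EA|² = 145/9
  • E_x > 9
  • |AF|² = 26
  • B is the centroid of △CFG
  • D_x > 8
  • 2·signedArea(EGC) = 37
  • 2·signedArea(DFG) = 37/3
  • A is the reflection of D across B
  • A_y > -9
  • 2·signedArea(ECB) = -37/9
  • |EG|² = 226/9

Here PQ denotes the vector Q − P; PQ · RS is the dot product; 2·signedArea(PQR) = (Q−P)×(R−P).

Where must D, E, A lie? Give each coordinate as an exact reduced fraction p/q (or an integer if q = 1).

A = (7, -8)
D = (9, -8/3)
E = (29/3, -5)

1. D_x = 9  [line -7·x + -2·y + 173/3 = 0 ∩ |DG|² = 73/9]
2. D_y = -8/3  [line -7·x + -2·y + 173/3 = 0 ∩ |DG|² = 73/9]
   → D = (9, -8/3)
3. E_x = 29/3  [2·signedArea(EGC) = 37 ∩ 2·signedArea(ECB) = -37/9]
4. E_y = -5  [2·signedArea(EGC) = 37 ∩ 2·signedArea(ECB) = -37/9]
   → E = (29/3, -5)
5. A_x = 7  [A is the reflection of D across B]
6. A_y = -8  [A is the reflection of D across B]
   → A = (7, -8)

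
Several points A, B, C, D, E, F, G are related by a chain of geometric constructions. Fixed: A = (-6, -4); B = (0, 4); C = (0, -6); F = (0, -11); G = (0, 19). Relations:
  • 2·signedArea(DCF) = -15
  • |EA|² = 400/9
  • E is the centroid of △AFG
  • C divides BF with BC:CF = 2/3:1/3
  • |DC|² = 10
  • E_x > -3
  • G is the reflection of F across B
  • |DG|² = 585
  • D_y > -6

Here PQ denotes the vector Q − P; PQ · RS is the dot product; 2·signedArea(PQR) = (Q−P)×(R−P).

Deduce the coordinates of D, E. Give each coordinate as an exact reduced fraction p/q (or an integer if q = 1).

D = (-3, -5)
E = (-2, 4/3)

1. D_x = -3  [2·signedArea(DCF) = -15]
2. D_y = -5  [|DC|² = 10]
   → D = (-3, -5)
3. E_x = -2  [E is the centroid of △AFG]
4. E_y = 4/3  [E is the centroid of △AFG]
   → E = (-2, 4/3)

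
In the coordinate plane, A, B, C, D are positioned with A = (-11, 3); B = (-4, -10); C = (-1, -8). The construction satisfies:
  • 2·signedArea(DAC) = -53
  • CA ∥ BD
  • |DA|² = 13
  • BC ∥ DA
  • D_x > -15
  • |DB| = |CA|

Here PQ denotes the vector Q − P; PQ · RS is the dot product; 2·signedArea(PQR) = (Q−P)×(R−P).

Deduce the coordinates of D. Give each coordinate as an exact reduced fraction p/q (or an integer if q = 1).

1. D_x = -14  [BC ∥ DA ∩ CA ∥ BD]
2. D_y = 1  [BC ∥ DA ∩ CA ∥ BD]
   → D = (-14, 1)

D = (-14, 1)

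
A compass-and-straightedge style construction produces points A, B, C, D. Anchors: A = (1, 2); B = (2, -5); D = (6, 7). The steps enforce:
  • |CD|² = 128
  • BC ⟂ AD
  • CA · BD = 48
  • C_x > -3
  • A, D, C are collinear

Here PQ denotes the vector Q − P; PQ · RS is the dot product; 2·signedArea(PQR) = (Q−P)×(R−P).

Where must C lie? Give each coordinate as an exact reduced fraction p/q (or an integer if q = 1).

1. C_x = -2  [A, D, C are collinear ∩ BC ⟂ AD]
2. C_y = -1  [A, D, C are collinear ∩ BC ⟂ AD]
   → C = (-2, -1)

C = (-2, -1)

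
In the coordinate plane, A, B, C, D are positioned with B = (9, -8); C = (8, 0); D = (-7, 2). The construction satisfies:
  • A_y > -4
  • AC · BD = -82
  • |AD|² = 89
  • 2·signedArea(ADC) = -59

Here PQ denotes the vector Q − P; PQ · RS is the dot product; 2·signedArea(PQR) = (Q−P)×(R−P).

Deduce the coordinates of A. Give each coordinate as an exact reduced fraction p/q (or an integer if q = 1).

1. A_x = 1  [2·signedArea(ADC) = -59 ∩ AC · BD = -82]
2. A_y = -3  [2·signedArea(ADC) = -59 ∩ AC · BD = -82]
   → A = (1, -3)

A = (1, -3)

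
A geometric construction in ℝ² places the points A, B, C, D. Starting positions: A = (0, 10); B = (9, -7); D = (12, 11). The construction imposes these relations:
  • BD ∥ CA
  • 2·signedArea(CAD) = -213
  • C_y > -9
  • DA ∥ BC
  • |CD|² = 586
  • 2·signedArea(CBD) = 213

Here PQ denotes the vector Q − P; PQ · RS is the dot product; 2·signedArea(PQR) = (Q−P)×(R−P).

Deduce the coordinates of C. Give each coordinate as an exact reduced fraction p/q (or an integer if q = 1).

C = (-3, -8)

1. C_x = -3  [BD ∥ CA ∩ DA ∥ BC]
2. C_y = -8  [BD ∥ CA ∩ DA ∥ BC]
   → C = (-3, -8)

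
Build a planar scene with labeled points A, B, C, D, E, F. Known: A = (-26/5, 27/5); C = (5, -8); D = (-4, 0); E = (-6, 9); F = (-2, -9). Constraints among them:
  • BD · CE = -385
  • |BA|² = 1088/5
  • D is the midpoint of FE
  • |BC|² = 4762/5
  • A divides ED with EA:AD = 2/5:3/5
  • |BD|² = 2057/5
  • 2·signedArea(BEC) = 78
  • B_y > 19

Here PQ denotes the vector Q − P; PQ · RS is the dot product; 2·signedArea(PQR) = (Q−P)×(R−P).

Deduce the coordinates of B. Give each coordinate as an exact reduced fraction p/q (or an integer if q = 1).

B = (-42/5, 99/5)

1. B_x = -42/5  [2·signedArea(BEC) = 78 ∩ BD · CE = -385]
2. B_y = 99/5  [2·signedArea(BEC) = 78 ∩ BD · CE = -385]
   → B = (-42/5, 99/5)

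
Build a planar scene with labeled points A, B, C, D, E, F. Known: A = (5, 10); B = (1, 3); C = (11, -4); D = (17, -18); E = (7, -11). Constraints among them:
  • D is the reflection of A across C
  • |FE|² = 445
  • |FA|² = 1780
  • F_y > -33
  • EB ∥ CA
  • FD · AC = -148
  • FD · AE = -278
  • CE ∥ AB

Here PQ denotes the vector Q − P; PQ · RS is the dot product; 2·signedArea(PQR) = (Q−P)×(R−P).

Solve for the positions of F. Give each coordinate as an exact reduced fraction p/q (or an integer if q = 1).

1. F_x = 9  [FD · AE = -278 ∩ FD · AC = -148]
2. F_y = -32  [FD · AE = -278 ∩ FD · AC = -148]
   → F = (9, -32)

F = (9, -32)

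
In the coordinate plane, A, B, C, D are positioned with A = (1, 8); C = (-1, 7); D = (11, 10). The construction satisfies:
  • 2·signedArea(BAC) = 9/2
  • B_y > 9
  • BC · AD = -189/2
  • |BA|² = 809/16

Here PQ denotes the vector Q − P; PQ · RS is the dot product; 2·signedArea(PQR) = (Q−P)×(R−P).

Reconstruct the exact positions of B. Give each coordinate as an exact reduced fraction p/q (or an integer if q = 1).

1. B_x = 8  [2·signedArea(BAC) = 9/2 ∩ BC · AD = -189/2]
2. B_y = 37/4  [2·signedArea(BAC) = 9/2 ∩ BC · AD = -189/2]
   → B = (8, 37/4)

B = (8, 37/4)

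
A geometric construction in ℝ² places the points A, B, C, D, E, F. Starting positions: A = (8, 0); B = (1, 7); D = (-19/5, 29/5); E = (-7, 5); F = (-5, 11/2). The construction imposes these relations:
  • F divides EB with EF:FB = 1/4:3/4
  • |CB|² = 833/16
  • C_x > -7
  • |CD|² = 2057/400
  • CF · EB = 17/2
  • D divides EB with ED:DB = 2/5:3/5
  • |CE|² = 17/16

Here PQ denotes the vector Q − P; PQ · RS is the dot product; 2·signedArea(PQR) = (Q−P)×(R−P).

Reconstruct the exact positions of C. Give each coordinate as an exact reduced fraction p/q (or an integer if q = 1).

1. C_x = -6  [line -8·x + -2·y + -75/2 = 0 ∩ |CB|² = 833/16]
2. C_y = 21/4  [line -8·x + -2·y + -75/2 = 0 ∩ |CB|² = 833/16]
   → C = (-6, 21/4)

C = (-6, 21/4)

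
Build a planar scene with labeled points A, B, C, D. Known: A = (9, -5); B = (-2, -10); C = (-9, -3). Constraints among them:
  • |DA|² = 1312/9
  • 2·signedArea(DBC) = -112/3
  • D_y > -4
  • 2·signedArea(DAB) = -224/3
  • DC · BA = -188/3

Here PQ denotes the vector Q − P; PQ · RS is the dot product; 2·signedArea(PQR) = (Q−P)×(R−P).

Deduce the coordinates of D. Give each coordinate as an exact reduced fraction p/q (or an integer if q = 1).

D = (-3, -11/3)

1. D_x = -3  [2·signedArea(DAB) = -224/3 ∩ 2·signedArea(DBC) = -112/3]
2. D_y = -11/3  [2·signedArea(DAB) = -224/3 ∩ 2·signedArea(DBC) = -112/3]
   → D = (-3, -11/3)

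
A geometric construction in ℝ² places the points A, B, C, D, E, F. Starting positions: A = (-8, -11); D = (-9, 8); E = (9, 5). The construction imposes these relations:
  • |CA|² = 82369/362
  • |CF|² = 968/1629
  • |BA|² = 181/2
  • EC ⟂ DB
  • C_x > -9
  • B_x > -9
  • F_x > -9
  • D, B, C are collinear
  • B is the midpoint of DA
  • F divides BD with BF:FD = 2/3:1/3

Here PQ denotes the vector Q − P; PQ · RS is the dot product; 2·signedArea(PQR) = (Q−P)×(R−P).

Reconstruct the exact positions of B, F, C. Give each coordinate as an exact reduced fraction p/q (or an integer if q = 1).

1. B_x = -17/2  [B is the midpoint of DA]
2. B_y = -3/2  [B is the midpoint of DA]
   → B = (-17/2, -3/2)
3. F_x = -53/6  [F divides BD with BF:FD = 2/3:1/3]
4. F_y = 29/6  [F divides BD with BF:FD = 2/3:1/3]
   → F = (-53/6, 29/6)
5. C_x = -3183/362  [D, B, C are collinear ∩ EC ⟂ DB]
6. C_y = 1471/362  [D, B, C are collinear ∩ EC ⟂ DB]
   → C = (-3183/362, 1471/362)

B = (-17/2, -3/2)
C = (-3183/362, 1471/362)
F = (-53/6, 29/6)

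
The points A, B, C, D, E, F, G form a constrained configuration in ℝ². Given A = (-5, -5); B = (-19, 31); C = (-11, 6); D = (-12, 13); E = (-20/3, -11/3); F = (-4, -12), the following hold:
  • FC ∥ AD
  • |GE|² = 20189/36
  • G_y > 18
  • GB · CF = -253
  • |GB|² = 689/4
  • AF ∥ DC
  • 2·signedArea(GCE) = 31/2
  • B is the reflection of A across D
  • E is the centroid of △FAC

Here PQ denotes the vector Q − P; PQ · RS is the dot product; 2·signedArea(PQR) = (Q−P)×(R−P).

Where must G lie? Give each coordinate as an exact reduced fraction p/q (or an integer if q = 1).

G = (-15, 37/2)

1. G_x = -15  [2·signedArea(GCE) = 31/2 ∩ GB · CF = -253]
2. G_y = 37/2  [2·signedArea(GCE) = 31/2 ∩ GB · CF = -253]
   → G = (-15, 37/2)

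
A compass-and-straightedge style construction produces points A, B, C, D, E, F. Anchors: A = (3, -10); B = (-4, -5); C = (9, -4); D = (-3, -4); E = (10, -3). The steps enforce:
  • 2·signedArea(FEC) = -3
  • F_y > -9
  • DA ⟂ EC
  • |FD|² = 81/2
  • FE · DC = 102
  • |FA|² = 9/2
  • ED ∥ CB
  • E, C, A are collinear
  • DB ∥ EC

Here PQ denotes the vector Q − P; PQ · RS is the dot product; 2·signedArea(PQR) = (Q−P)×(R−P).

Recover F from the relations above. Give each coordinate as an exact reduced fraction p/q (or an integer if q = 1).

1. F_x = 3/2  [2·signedArea(FEC) = -3 ∩ FE · DC = 102]
2. F_y = -17/2  [2·signedArea(FEC) = -3 ∩ FE · DC = 102]
   → F = (3/2, -17/2)

F = (3/2, -17/2)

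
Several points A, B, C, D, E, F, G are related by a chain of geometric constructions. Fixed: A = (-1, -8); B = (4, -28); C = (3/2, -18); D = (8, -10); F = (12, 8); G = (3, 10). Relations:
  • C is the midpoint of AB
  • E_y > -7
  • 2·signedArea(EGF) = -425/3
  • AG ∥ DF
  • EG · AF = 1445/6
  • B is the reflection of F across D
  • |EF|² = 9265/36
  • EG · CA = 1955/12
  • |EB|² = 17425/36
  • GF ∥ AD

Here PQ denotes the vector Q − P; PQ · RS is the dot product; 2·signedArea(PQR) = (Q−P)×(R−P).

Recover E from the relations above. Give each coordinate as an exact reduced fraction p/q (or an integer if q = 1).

1. E_x = 25/6  [EG · AF = 1445/6 ∩ 2·signedArea(EGF) = -425/3]
2. E_y = -6  [EG · AF = 1445/6 ∩ 2·signedArea(EGF) = -425/3]
   → E = (25/6, -6)

E = (25/6, -6)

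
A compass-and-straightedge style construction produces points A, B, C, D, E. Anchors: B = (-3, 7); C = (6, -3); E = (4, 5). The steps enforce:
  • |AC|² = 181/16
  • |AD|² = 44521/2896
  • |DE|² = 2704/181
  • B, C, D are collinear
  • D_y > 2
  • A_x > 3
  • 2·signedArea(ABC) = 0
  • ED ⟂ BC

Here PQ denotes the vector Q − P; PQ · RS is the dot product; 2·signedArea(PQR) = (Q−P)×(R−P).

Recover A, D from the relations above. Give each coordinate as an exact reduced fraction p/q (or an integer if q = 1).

1. D_x = 204/181  [B, C, D are collinear ∩ ED ⟂ BC]
2. D_y = 437/181  [B, C, D are collinear ∩ ED ⟂ BC]
   → D = (204/181, 437/181)
3. A_x = 15/4  [line 10·x + 9·y + -33 = 0 ∩ |AD|² = 44521/2896]
4. A_y = -1/2  [line 10·x + 9·y + -33 = 0 ∩ |AD|² = 44521/2896]
   → A = (15/4, -1/2)

A = (15/4, -1/2)
D = (204/181, 437/181)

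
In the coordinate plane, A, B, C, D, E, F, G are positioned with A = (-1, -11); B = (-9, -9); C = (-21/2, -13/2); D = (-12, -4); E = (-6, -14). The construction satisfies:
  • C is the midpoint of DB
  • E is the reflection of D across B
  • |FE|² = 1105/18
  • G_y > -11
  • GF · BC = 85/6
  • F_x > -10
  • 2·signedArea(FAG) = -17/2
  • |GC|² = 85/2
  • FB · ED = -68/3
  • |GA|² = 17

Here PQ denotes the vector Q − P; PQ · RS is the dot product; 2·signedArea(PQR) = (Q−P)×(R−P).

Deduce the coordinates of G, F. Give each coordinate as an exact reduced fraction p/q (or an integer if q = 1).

F = (-55/6, -41/6)
G = (-5, -10)

1. F_x = -55/6  [line 6·x + -10·y + -40/3 = 0 ∩ |FE|² = 1105/18]
2. F_y = -41/6  [line 6·x + -10·y + -40/3 = 0 ∩ |FE|² = 1105/18]
   → F = (-55/6, -41/6)
3. G_x = -5  [GF · BC = 85/6 ∩ 2·signedArea(FAG) = -17/2]
4. G_y = -10  [GF · BC = 85/6 ∩ 2·signedArea(FAG) = -17/2]
   → G = (-5, -10)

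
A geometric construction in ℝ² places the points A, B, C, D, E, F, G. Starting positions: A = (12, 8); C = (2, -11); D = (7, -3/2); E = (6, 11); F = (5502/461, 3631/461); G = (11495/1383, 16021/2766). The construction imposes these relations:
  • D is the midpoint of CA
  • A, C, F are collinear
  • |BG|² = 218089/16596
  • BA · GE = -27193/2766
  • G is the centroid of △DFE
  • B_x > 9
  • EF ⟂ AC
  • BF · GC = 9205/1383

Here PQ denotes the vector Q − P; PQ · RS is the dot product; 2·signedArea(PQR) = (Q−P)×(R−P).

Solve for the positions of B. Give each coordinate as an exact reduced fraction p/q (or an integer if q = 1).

1. B_x = 10  [BA · GE = -27193/2766 ∩ BF · GC = 9205/1383]
2. B_y = 9  [BA · GE = -27193/2766 ∩ BF · GC = 9205/1383]
   → B = (10, 9)

B = (10, 9)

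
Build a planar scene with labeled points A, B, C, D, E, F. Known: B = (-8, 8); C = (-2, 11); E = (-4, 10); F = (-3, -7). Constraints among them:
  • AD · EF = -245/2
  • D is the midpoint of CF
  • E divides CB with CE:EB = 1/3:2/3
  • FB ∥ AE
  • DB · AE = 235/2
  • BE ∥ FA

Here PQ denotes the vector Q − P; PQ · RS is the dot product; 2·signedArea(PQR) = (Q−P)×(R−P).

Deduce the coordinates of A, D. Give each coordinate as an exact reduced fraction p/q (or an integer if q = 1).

A = (1, -5)
D = (-5/2, 2)

1. A_x = 1  [FB ∥ AE ∩ BE ∥ FA]
2. A_y = -5  [FB ∥ AE ∩ BE ∥ FA]
   → A = (1, -5)
3. D_x = -5/2  [D is the midpoint of CF]
4. D_y = 2  [D is the midpoint of CF]
   → D = (-5/2, 2)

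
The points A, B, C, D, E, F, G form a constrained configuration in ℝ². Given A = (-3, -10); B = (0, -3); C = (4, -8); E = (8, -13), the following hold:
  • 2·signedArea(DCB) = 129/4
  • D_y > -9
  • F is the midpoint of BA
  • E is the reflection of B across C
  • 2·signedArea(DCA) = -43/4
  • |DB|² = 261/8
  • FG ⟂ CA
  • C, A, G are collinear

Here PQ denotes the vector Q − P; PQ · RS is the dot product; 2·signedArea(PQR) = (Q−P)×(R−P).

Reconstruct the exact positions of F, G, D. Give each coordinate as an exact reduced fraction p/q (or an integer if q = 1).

1. F_x = -3/2  [F is the midpoint of BA]
2. F_y = -13/2  [F is the midpoint of BA]
   → F = (-3/2, -13/2)
3. G_x = -73/106  [C, A, G are collinear ∩ FG ⟂ CA]
4. G_y = -495/53  [C, A, G are collinear ∩ FG ⟂ CA]
   → G = (-73/106, -495/53)
5. D_x = -9/4  [2·signedArea(DCA) = -43/4 ∩ 2·signedArea(DCB) = 129/4]
6. D_y = -33/4  [2·signedArea(DCA) = -43/4 ∩ 2·signedArea(DCB) = 129/4]
   → D = (-9/4, -33/4)

D = (-9/4, -33/4)
F = (-3/2, -13/2)
G = (-73/106, -495/53)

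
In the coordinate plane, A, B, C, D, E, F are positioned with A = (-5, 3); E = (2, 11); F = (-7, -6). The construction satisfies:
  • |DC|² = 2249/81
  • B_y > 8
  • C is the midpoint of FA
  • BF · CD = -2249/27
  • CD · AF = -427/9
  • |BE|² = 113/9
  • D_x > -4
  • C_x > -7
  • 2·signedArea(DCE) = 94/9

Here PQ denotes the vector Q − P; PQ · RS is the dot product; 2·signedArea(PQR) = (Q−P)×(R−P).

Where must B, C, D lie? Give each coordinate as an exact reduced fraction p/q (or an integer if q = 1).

1. C_x = -6  [C is the midpoint of FA]
2. C_y = -3/2  [C is the midpoint of FA]
   → C = (-6, -3/2)
3. D_x = -34/9  [2·signedArea(DCE) = 94/9 ∩ CD · AF = -427/9]
4. D_y = 59/18  [2·signedArea(DCE) = 94/9 ∩ CD · AF = -427/9]
   → D = (-34/9, 59/18)
5. B_x = -1/3  [line -20/9·x + -43/9·y + 1055/27 = 0 ∩ |BE|² = 113/9]
6. B_y = 25/3  [line -20/9·x + -43/9·y + 1055/27 = 0 ∩ |BE|² = 113/9]
   → B = (-1/3, 25/3)

B = (-1/3, 25/3)
C = (-6, -3/2)
D = (-34/9, 59/18)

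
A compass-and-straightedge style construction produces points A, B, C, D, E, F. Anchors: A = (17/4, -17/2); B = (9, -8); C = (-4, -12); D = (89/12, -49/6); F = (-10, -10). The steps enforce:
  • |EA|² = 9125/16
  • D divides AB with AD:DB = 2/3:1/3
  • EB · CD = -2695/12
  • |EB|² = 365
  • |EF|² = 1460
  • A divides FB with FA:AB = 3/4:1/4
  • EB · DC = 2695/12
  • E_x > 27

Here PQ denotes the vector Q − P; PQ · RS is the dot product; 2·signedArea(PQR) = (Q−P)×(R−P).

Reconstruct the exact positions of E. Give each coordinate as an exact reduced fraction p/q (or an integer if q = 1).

E = (28, -6)

1. E_x = 28  [line -137/12·x + -23/6·y + 890/3 = 0 ∩ |EA|² = 9125/16]
2. E_y = -6  [line -137/12·x + -23/6·y + 890/3 = 0 ∩ |EA|² = 9125/16]
   → E = (28, -6)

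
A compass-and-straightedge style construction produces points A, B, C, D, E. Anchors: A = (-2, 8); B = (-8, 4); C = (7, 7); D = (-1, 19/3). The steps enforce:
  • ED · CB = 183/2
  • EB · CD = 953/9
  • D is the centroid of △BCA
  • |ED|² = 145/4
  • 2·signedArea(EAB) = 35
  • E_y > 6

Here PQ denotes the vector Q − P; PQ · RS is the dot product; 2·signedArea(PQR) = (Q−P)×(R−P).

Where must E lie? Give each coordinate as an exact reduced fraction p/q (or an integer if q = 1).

1. E_x = 5  [EB · CD = 953/9 ∩ ED · CB = 183/2]
2. E_y = 41/6  [EB · CD = 953/9 ∩ ED · CB = 183/2]
   → E = (5, 41/6)

E = (5, 41/6)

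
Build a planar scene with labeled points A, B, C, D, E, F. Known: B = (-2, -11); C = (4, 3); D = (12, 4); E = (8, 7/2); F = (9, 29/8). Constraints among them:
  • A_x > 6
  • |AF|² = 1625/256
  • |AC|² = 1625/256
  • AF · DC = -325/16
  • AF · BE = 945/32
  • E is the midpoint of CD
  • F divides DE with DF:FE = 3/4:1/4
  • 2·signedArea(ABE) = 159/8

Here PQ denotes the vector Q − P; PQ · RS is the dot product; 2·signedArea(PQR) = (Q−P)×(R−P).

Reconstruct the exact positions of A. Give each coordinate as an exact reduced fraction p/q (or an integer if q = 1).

1. A_x = 13/2  [AF · BE = 945/32 ∩ AF · DC = -325/16]
2. A_y = 53/16  [AF · BE = 945/32 ∩ AF · DC = -325/16]
   → A = (13/2, 53/16)

A = (13/2, 53/16)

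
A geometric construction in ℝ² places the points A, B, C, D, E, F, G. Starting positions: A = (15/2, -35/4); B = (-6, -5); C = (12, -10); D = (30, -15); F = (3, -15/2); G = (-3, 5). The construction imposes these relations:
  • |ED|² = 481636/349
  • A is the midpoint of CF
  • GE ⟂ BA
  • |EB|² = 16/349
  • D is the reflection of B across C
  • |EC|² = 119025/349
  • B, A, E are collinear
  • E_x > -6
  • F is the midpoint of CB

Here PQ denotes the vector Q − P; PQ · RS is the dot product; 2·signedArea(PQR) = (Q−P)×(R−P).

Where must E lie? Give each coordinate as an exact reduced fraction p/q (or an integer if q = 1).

1. E_x = -2022/349  [B, A, E are collinear ∩ GE ⟂ BA]
2. E_y = -1765/349  [B, A, E are collinear ∩ GE ⟂ BA]
   → E = (-2022/349, -1765/349)

E = (-2022/349, -1765/349)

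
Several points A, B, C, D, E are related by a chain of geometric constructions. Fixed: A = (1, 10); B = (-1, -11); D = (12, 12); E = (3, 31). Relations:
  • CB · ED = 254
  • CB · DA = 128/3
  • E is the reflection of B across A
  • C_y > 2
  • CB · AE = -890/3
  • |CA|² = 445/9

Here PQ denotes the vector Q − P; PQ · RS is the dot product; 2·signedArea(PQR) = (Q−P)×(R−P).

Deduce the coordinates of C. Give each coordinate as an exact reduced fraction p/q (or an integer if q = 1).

C = (1/3, 3)

1. C_x = 1/3  [CB · DA = 128/3 ∩ CB · ED = 254]
2. C_y = 3  [CB · DA = 128/3 ∩ CB · ED = 254]
   → C = (1/3, 3)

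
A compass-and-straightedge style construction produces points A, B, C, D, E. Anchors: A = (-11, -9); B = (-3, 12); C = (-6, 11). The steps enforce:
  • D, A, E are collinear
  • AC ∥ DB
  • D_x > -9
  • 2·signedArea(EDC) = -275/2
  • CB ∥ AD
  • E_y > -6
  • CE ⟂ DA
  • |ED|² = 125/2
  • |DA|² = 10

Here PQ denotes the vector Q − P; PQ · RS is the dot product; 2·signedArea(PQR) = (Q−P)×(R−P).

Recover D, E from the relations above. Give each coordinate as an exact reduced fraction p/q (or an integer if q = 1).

D = (-8, -8)
E = (-1/2, -11/2)

1. D_x = -8  [AC ∥ DB ∩ CB ∥ AD]
2. D_y = -8  [AC ∥ DB ∩ CB ∥ AD]
   → D = (-8, -8)
3. E_x = -1/2  [D, A, E are collinear ∩ CE ⟂ DA]
4. E_y = -11/2  [D, A, E are collinear ∩ CE ⟂ DA]
   → E = (-1/2, -11/2)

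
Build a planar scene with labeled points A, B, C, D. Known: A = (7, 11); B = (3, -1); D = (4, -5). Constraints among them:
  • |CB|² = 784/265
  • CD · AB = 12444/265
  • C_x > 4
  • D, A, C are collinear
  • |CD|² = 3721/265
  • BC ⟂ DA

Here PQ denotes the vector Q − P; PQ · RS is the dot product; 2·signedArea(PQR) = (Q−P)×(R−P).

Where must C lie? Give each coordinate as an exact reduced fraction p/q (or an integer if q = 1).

C = (1243/265, -349/265)

1. C_x = 1243/265  [D, A, C are collinear ∩ BC ⟂ DA]
2. C_y = -349/265  [D, A, C are collinear ∩ BC ⟂ DA]
   → C = (1243/265, -349/265)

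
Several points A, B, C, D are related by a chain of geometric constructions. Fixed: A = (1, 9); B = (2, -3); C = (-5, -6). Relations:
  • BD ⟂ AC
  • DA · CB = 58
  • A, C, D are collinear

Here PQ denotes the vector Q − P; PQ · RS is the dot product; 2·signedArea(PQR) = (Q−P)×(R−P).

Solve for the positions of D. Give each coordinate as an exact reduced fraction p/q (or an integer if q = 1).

1. D_x = -3  [A, C, D are collinear ∩ BD ⟂ AC]
2. D_y = -1  [A, C, D are collinear ∩ BD ⟂ AC]
   → D = (-3, -1)

D = (-3, -1)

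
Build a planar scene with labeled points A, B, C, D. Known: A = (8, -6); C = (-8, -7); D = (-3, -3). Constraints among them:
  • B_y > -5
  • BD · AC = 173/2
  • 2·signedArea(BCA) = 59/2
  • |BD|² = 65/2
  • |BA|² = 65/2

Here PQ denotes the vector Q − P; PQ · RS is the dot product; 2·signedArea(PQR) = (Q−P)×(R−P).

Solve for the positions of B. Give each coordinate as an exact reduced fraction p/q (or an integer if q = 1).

B = (5/2, -9/2)

1. B_x = 5/2  [BD · AC = 173/2 ∩ 2·signedArea(BCA) = 59/2]
2. B_y = -9/2  [BD · AC = 173/2 ∩ 2·signedArea(BCA) = 59/2]
   → B = (5/2, -9/2)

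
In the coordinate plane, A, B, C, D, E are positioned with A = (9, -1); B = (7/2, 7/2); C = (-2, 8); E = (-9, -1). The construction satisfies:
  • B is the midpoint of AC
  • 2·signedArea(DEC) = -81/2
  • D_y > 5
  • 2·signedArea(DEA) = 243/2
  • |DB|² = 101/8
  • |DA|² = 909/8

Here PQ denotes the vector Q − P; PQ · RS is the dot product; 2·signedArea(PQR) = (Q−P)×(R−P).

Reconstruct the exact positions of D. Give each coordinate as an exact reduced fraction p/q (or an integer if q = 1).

1. D_x = 3/4  [2·signedArea(DEA) = 243/2 ∩ 2·signedArea(DEC) = -81/2]
2. D_y = 23/4  [2·signedArea(DEA) = 243/2 ∩ 2·signedArea(DEC) = -81/2]
   → D = (3/4, 23/4)

D = (3/4, 23/4)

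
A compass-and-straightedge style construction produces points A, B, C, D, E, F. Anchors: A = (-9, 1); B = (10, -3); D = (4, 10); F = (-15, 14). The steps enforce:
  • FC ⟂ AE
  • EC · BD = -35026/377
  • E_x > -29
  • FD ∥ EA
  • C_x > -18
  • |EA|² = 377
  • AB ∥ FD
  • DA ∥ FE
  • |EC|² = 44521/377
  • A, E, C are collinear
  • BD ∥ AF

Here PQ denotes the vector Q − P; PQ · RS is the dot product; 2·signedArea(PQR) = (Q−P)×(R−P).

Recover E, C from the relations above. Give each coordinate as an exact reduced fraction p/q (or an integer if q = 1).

C = (-6547/377, 1041/377)
E = (-28, 5)

1. E_x = -28  [FD ∥ EA ∩ DA ∥ FE]
2. E_y = 5  [FD ∥ EA ∩ DA ∥ FE]
   → E = (-28, 5)
3. C_x = -6547/377  [A, E, C are collinear ∩ FC ⟂ AE]
4. C_y = 1041/377  [A, E, C are collinear ∩ FC ⟂ AE]
   → C = (-6547/377, 1041/377)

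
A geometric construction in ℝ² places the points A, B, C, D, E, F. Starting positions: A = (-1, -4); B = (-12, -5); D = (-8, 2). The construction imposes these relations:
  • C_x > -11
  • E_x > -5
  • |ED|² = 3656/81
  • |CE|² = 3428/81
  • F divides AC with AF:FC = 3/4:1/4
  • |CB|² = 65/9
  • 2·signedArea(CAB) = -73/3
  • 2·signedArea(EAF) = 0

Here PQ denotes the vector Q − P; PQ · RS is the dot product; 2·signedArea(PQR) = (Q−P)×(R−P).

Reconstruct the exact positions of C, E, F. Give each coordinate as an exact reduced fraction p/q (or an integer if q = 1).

C = (-32/3, -8/3)
E = (-38/9, -32/9)
F = (-33/4, -3)

1. C_x = -32/3  [line 1·x + -11·y + -56/3 = 0 ∩ |CB|² = 65/9]
2. C_y = -8/3  [line 1·x + -11·y + -56/3 = 0 ∩ |CB|² = 65/9]
   → C = (-32/3, -8/3)
3. F_x = -33/4  [F divides AC with AF:FC = 3/4:1/4]
4. F_y = -3  [F divides AC with AF:FC = 3/4:1/4]
   → F = (-33/4, -3)
5. E_x = -38/9  [line -1·x + -29/4·y + -30 = 0 ∩ |CE|² = 3428/81]
6. E_y = -32/9  [line -1·x + -29/4·y + -30 = 0 ∩ |CE|² = 3428/81]
   → E = (-38/9, -32/9)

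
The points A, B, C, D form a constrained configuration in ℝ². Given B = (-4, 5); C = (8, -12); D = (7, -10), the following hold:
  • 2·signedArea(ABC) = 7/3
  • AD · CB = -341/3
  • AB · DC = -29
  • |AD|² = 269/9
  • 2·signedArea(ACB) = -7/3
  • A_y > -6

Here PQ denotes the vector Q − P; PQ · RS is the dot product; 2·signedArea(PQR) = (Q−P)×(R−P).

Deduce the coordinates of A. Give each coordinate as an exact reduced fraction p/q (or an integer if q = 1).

A = (11/3, -17/3)

1. A_x = 11/3  [2·signedArea(ABC) = 7/3 ∩ AD · CB = -341/3]
2. A_y = -17/3  [2·signedArea(ABC) = 7/3 ∩ AD · CB = -341/3]
   → A = (11/3, -17/3)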